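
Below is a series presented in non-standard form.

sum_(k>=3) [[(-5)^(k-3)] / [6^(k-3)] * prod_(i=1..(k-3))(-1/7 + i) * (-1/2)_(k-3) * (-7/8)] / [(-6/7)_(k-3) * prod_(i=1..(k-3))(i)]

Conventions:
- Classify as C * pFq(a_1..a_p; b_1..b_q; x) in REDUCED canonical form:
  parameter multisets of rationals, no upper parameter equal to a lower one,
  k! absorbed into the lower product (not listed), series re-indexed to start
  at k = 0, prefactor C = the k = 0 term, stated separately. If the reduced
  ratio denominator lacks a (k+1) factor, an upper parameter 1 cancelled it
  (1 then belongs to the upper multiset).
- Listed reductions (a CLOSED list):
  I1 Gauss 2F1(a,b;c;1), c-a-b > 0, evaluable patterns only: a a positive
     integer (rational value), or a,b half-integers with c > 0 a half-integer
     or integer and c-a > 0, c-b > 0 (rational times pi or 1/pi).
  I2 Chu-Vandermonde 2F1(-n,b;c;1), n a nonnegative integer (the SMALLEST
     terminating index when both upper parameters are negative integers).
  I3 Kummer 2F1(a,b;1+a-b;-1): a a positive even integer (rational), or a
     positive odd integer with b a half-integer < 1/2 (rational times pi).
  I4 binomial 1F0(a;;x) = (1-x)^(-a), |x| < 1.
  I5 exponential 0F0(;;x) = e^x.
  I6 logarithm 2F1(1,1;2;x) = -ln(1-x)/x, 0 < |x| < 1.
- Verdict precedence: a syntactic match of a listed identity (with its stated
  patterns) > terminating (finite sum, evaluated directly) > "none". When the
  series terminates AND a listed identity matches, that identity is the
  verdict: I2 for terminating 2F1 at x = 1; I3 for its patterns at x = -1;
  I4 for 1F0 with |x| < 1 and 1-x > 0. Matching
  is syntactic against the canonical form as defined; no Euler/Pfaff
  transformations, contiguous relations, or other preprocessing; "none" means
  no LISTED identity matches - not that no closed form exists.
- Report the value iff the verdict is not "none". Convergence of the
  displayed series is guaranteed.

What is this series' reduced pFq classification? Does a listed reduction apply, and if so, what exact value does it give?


Canonical form: C = -7/8 times 2F1 with upper {-1/2, 6/7}, lower {-6/7}, x = -5/6. Verdict: none - at argument -5/6 the multisets {-1/2, 6/7} ; {-6/7} match no listed identity.

First insight: t_0 = -7/8 here, and the product of the first k integers (prefactor -7/8) is k!.
Consecutive-term ratio: r(k) = (-5/6) * (k-1/2) (k+6/7) / [(k-6/7) (k+1)] - poly over poly, x = (-5/6) from leading terms; C = -7/8 at k = 0.


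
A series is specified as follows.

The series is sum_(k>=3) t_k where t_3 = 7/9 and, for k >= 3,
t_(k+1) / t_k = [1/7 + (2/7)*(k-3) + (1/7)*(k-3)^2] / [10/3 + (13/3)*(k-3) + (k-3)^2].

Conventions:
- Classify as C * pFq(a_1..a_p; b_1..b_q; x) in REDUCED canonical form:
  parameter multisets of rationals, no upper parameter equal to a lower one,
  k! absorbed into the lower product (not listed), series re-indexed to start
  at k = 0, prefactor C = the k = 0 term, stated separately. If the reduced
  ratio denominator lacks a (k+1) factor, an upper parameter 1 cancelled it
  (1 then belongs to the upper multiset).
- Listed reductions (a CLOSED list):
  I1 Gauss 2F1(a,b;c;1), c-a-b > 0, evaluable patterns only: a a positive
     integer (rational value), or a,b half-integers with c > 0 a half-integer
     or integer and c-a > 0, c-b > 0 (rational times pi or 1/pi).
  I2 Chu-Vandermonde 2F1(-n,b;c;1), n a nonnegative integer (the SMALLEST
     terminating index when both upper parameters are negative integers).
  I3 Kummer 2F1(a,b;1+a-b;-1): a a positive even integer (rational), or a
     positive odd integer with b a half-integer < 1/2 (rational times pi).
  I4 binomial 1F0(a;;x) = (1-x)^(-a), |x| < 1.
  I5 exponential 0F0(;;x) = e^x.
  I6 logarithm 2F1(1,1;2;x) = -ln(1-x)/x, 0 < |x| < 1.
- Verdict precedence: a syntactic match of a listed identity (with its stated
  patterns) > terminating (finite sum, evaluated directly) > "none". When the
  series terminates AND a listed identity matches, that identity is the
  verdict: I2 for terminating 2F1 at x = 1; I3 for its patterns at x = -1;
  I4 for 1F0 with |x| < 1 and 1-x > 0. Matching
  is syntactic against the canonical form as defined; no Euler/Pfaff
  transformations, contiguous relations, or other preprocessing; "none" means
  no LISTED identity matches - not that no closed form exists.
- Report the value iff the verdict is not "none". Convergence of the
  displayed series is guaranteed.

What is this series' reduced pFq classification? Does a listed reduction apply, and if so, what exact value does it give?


x = 1/7 here; the reduced form reads 2F1, upper {1, 1}, lower {10/3}, C = 7/9. Verdict: none (x = 1/7): each listed identity misses the multisets {1, 1} ; {10/3}.

The tell: t_0 being 7/9, the expanded ratio factors over Q; C = 7/9, x = 1/7, roots give parameters.
Ratio: r(k) = (1/7) * (k+1) (k+1) / [(k+10/3) (k+1)] - rational; roots negated = parameters, x = (1/7), C = 7/9.


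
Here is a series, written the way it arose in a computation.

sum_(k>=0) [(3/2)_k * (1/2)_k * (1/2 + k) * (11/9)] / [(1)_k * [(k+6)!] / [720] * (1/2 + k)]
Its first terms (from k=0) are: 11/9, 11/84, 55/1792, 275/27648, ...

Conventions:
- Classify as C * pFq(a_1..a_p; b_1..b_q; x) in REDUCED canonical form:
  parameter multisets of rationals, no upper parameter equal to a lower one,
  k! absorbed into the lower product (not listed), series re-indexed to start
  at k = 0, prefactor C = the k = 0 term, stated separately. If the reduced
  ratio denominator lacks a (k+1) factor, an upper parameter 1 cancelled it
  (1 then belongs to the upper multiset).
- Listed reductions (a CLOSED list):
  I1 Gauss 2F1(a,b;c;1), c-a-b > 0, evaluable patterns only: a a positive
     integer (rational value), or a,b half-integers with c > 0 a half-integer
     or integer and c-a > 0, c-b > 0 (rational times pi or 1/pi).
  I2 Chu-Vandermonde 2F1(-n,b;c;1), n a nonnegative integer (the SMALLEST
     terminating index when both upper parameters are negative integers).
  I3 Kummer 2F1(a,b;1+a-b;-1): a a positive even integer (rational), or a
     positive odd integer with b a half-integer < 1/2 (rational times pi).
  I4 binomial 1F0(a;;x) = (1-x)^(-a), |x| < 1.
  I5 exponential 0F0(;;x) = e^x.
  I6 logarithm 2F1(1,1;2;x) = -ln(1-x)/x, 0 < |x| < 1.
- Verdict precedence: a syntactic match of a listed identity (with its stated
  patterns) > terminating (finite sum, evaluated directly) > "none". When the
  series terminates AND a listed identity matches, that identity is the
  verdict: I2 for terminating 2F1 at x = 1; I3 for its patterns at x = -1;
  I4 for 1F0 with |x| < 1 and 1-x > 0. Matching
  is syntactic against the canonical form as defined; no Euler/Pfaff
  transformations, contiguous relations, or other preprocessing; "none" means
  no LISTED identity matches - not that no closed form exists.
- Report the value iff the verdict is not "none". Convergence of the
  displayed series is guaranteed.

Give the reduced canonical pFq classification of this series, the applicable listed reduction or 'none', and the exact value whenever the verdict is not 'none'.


Canonical form: C = 11/9 times 2F1 with upper {1/2, 3/2}, lower {7}, x = 1. Verdict at x = 1: Gauss's theorem I1 (half-integer case) matches (x = 1; upper {1/2, 3/2} half-integers, c = 7 in the evaluable pattern). Value: (262144/59535) / pi.

Key observation: from the first term 11/9: k + 1/2 divides numerator and denominator alike; C = 11/9 after cancelling.
Term ratio: r(k) = 1 * (k+1/2) (k+3/2) / [(k+7) (k+1)] - rational in k, leading ratio 1; with t_0 = 11/9, classification follows.


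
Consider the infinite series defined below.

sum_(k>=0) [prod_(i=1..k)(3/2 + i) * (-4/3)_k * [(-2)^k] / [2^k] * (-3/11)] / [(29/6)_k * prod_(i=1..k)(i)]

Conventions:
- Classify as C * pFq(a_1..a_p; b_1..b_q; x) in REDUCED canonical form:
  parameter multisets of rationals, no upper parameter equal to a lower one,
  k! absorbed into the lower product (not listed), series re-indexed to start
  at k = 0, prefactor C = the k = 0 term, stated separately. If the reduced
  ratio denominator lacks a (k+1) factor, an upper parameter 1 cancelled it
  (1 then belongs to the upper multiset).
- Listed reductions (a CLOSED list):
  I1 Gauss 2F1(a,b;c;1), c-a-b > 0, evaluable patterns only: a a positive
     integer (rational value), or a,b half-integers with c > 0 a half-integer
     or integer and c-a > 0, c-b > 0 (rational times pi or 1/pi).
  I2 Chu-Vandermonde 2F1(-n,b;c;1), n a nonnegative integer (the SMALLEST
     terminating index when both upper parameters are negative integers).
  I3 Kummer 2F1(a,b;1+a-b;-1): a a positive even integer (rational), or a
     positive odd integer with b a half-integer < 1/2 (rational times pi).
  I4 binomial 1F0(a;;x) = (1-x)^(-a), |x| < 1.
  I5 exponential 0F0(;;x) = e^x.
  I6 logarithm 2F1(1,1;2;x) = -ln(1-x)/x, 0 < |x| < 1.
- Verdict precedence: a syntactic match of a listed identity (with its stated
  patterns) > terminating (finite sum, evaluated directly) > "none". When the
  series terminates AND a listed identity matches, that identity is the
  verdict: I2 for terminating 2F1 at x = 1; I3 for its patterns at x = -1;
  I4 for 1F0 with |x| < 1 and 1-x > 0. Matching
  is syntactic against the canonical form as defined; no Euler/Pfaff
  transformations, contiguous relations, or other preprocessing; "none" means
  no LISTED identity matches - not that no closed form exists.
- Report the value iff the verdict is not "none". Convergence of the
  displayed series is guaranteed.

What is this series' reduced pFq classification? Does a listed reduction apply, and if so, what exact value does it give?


Canonical form: C = -3/11 times 2F1 with upper {-4/3, 5/2}, lower {29/6}, x = -1. Verdict: none here - no I1-I6 shape fits x = -1 with lower {29/6}.

Key step: x = (-1) and the two k-th powers (C = -3/11) combine into one argument.
Term ratio: r(k) = (-1) * (k-4/3) (k+5/2) / [(k+29/6) (k+1)] - rational; roots negated = parameters, x = (-1), C = -3/11.


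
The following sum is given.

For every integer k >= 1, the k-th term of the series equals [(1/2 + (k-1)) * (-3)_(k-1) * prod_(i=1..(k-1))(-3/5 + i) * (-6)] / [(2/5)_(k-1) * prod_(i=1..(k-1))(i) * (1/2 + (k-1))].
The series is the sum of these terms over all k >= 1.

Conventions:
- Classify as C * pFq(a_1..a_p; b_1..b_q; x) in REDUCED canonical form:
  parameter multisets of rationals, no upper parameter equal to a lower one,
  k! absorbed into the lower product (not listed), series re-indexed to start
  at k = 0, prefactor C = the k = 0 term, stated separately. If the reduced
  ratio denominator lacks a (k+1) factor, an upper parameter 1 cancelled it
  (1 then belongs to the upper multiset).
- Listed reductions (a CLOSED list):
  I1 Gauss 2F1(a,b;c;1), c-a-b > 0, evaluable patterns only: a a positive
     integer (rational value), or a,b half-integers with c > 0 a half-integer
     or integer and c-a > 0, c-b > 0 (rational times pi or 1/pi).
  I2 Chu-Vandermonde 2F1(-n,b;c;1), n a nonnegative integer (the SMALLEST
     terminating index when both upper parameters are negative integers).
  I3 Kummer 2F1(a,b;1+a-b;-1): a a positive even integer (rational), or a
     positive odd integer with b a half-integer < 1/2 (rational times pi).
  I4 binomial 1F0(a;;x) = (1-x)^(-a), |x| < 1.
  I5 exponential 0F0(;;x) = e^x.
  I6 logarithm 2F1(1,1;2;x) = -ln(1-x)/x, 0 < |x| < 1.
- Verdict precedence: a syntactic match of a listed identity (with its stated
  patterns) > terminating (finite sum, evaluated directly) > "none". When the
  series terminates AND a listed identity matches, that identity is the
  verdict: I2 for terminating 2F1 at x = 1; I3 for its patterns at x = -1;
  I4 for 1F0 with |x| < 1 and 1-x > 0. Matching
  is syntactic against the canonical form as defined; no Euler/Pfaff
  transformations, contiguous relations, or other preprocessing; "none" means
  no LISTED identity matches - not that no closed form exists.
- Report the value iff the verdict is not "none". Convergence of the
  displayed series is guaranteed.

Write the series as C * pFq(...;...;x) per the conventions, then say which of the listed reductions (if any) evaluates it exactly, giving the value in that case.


The tell: with t_0 = -6, the product of the first k integers (C = -6) is k!.
Consecutive-term ratio: r(k) = 1 * (k-3) / [(k+1)] - poly over poly, x = 1 from leading terms; C = -6 at k = 0.

Reduced: x = 1, 1F0, upper = {-3}, lower = {-}, C = -6. Verdict: terminating - no listed pattern fits, but -3 in the upper list cuts the series at k = 3; direct evaluation. Value: 0.


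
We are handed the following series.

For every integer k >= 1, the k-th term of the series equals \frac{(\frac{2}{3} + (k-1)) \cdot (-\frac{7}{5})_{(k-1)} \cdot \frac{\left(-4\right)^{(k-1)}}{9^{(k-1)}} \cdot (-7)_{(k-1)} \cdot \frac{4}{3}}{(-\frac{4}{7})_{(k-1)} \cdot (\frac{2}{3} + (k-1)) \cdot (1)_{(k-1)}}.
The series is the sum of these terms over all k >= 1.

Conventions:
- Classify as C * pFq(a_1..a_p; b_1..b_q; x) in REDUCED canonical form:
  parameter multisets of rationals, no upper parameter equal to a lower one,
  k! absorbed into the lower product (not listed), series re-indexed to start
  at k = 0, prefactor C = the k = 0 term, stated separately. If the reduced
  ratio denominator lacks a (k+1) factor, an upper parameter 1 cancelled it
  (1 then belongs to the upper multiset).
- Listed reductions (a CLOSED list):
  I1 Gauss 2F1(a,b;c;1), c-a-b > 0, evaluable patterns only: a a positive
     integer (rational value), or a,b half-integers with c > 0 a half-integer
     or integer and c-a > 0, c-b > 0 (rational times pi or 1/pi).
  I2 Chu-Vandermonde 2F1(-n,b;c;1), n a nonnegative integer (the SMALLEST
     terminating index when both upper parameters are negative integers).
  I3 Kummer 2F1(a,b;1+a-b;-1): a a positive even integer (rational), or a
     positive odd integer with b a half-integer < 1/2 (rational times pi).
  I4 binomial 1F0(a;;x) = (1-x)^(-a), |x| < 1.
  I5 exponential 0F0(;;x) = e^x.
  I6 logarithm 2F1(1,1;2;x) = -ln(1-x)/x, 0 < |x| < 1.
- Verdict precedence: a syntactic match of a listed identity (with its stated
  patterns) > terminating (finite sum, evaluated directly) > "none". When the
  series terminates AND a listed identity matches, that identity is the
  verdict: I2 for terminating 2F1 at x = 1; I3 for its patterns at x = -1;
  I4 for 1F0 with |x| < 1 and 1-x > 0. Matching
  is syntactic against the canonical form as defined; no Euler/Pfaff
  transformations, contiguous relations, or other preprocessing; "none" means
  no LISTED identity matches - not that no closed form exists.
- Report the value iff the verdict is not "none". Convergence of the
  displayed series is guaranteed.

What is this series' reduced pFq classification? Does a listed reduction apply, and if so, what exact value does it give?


This is \frac{4}{3} * 2F1(-7, -\frac{7}{5}; -\frac{4}{7}; -\frac{4}{9}) in reduced canonical form. Verdict: terminating - no listed pattern fits, but -7 in the upper list cuts the series at k = 7; direct evaluation. Its exact value is -\frac{121606382057094896}{18707761170703125}.

Key observation: x = -\frac{4}{9} and (1)_k (C = 4/3, x = -4/9) is k! itself.
Adjacent-term ratio: r(k) = -\frac{4}{9} * (k-7) (k-\frac{7}{5}) / [(k-\frac{4}{7}) (k+1)] ; factor over Q: parameters, x = -\frac{4}{9}, and C = \frac{4}{3}.


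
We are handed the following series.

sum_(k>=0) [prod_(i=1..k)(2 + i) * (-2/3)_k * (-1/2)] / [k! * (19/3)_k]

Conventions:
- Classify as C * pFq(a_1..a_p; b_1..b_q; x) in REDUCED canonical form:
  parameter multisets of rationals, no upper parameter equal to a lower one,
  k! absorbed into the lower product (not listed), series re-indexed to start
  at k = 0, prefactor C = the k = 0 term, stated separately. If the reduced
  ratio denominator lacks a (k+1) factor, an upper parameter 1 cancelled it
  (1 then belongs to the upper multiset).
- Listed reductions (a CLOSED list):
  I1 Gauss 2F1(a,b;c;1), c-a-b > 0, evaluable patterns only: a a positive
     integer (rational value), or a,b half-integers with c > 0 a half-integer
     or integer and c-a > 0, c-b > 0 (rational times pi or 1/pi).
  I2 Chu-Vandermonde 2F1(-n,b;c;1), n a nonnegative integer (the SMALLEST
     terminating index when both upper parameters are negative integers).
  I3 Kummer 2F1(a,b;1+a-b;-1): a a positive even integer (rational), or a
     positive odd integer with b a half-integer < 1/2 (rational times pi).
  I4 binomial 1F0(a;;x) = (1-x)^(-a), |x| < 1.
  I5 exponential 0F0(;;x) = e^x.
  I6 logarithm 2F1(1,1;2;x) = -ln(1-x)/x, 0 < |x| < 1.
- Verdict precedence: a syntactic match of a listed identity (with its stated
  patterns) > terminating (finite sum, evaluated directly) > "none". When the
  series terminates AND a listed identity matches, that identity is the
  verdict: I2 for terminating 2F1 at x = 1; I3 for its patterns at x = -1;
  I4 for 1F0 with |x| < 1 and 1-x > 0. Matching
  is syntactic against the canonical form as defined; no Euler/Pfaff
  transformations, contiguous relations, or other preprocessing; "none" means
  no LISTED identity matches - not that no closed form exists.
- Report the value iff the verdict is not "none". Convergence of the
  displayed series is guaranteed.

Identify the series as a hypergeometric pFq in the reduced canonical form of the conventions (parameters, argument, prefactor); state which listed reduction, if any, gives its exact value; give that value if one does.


Prefactor -1/2, argument 1: 2F1 with upper {-2/3, 3} over lower {19/3}. Verdict (x = 1): Gauss's theorem (I1) applies (x = 1: the Gamma ratio telescopes since c-a-b = 4 > 0 and a = 3 in Z>0). Exact value: -26/81.

Key observation: t_0 being -1/2, the running product (C = -1/2) telescopes to a rising factorial.
Step ratio: r(k) = 1 * (k-2/3) (k+3) / [(k+19/3) (k+1)] - rational in k, leading ratio 1; with t_0 = -1/2, classification follows.


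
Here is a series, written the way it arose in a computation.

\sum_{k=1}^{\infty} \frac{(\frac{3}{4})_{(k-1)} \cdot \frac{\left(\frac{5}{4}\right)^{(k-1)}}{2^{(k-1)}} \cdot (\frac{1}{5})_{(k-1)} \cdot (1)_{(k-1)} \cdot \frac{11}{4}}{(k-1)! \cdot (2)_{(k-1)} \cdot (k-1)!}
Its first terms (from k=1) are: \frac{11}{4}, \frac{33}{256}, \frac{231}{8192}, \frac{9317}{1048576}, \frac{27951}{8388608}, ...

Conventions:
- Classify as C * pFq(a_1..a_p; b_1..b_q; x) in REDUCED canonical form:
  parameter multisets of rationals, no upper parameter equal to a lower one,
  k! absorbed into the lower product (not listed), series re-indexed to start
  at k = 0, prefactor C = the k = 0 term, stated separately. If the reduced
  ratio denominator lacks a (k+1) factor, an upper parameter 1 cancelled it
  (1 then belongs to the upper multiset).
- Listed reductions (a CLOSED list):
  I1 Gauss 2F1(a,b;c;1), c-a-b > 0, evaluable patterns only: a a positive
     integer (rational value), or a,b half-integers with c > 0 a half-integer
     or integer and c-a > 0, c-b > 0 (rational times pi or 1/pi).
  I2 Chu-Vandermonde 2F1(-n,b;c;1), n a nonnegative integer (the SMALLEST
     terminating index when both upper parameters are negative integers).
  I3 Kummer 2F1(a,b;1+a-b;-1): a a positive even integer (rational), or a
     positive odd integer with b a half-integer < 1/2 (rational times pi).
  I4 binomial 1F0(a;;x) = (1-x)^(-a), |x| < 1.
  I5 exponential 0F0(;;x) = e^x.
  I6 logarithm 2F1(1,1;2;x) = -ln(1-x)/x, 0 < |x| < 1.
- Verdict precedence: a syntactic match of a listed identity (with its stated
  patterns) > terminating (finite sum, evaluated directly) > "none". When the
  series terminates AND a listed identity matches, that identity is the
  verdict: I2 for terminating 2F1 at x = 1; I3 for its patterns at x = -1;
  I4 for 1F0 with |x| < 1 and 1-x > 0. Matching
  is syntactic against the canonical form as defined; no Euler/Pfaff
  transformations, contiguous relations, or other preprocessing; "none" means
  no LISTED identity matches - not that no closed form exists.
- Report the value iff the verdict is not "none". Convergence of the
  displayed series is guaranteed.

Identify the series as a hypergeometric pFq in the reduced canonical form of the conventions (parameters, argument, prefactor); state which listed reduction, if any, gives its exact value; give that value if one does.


This is \frac{11}{4} * 2F1(\frac{1}{5}, \frac{3}{4}; 2; \frac{5}{8}) in reduced canonical form. Verdict: none. No listed pattern accepts 2F1(\frac{1}{5}, \frac{3}{4}; 2; \frac{5}{8}).

The tell: t_0 being \frac{11}{4}, the denominator's factorial ratio (C = 11/4, x = 5/8) is a lower Pochhammer.
Ratio: r(k) = \frac{5}{8} * (k+\frac{1}{5}) (k+\frac{3}{4}) / [(k+2) (k+1)] ; factor over Q: parameters, x = \frac{5}{8}, and C = \frac{11}{4}.


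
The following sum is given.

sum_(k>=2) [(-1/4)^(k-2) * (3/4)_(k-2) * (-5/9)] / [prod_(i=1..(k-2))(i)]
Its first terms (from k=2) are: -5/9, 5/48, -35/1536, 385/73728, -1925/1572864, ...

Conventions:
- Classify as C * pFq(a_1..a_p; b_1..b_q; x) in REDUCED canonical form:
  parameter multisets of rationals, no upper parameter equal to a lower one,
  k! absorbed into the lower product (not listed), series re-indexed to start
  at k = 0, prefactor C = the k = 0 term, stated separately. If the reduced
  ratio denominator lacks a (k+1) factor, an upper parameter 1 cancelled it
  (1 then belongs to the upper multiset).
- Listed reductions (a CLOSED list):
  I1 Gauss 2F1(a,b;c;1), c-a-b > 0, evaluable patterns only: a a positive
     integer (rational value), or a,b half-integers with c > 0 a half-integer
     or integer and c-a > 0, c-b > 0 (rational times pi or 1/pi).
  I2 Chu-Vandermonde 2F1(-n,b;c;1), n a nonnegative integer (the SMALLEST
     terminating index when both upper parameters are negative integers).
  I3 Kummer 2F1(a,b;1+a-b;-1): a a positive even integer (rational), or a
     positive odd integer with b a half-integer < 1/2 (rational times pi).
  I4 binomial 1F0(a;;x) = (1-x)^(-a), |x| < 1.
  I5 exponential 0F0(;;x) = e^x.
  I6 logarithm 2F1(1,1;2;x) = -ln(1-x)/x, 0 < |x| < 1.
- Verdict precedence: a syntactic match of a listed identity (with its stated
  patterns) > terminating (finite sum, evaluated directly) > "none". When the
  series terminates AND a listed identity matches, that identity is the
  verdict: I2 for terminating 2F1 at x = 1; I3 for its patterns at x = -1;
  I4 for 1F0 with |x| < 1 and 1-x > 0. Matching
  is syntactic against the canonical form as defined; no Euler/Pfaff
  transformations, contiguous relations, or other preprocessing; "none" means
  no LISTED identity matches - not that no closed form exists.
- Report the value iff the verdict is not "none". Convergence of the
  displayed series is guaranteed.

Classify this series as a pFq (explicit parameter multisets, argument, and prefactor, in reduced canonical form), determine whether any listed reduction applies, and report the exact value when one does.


At argument -1/4: a 1F0 with upper {3/4}, lower {-}, scaled by C = -5/9. Verdict (x = -1/4): the I4 binomial reduction applies (the 1F0 binomial series: exponent -3/4, x = -1/4). Sum: (-5/9) * (5/4)^(-3/4).

Key observation: t_0 being -5/9, the product of the first k integers (C = -5/9) is k!.
Step ratio: r(k) = (-1/4) * (k+3/4) / [(k+1)] ; factor over Q: parameters, x = (-1/4), and C = -5/9.


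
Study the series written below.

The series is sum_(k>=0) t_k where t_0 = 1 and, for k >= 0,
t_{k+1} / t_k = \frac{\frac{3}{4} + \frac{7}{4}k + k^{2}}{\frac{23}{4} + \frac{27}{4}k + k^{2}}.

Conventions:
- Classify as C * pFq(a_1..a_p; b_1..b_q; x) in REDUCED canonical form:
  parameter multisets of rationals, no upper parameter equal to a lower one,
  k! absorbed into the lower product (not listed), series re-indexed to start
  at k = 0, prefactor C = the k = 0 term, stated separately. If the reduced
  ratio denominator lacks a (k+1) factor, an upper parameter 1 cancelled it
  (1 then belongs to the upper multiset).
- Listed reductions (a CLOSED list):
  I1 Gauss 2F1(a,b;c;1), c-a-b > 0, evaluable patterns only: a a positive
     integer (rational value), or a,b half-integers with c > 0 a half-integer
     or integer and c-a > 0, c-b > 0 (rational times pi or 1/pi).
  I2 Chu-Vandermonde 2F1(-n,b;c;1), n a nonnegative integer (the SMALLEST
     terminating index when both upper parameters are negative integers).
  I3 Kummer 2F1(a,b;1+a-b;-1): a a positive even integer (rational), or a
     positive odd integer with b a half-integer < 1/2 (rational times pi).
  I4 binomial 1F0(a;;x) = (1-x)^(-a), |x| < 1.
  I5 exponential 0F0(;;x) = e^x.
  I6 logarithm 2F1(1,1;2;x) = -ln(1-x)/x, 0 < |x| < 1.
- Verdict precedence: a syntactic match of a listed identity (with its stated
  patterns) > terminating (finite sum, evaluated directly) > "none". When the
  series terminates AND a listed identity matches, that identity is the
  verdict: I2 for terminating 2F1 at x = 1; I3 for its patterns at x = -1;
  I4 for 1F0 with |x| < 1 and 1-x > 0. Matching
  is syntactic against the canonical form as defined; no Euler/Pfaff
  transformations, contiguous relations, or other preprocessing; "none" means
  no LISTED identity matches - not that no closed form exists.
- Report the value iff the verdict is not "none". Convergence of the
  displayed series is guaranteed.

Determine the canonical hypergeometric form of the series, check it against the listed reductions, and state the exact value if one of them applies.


Classification (C = 1): 2F1 with upper {\frac{3}{4}, 1}, lower {\frac{23}{4}}, argument x = 1. Verdict: this is Gauss's theorem (I1) (x = 1: the Gamma ratio telescopes since c-a-b = 4 > 0 and a = 1 in Z>0). Value: \frac{19}{16}.

Key observation: x = 1 and the expanded ratio factors over Q; C = 1, x = 1, roots give parameters.
Step ratio: r(k) = 1 * (k+\frac{3}{4}) (k+1) / [(k+\frac{23}{4}) (k+1)] - rational in k. x = 1; t_0 = 1; negate the roots.


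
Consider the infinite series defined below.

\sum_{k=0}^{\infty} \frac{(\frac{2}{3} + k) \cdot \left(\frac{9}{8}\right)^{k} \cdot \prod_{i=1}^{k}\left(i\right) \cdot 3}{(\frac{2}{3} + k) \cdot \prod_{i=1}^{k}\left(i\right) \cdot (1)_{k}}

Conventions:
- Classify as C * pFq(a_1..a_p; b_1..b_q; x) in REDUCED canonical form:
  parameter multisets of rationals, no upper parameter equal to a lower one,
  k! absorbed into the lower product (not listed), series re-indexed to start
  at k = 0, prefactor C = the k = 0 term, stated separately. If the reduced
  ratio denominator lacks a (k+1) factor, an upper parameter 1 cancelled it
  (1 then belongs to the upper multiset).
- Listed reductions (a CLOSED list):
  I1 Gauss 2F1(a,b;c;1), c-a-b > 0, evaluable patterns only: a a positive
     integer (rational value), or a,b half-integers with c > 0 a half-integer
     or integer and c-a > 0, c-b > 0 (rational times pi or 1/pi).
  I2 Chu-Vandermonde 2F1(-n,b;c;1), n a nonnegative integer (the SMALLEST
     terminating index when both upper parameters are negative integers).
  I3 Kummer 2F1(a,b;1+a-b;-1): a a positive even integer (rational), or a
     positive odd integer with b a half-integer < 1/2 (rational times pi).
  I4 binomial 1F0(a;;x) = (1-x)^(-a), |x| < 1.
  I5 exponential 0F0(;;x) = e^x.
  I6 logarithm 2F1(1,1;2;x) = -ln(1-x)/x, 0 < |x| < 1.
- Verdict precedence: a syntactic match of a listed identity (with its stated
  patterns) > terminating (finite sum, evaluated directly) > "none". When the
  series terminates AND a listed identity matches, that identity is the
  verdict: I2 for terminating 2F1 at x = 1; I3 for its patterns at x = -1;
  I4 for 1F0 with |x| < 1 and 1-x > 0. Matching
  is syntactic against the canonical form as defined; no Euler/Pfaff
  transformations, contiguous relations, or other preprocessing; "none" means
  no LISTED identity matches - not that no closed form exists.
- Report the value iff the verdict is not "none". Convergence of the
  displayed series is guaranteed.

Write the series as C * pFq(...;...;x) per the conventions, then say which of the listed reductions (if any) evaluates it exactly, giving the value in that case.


The series (x = \frac{9}{8}) is 0F0: upper {-}, lower {-}, prefactor 3. Verdict: the I5 exponential reduction applies (the 0F0 exponential series at x = \frac{9}{8}). Hence: 3 \cdot e^{\frac{9}{8}}.

Key observation: from the first term 3: the product of the first k integers (prefactor 3) is k!.
Term ratio: r(k) = \frac{9}{8} * 1 / [(k+1)] - rational; roots negated = parameters, x = \frac{9}{8}, C = 3.


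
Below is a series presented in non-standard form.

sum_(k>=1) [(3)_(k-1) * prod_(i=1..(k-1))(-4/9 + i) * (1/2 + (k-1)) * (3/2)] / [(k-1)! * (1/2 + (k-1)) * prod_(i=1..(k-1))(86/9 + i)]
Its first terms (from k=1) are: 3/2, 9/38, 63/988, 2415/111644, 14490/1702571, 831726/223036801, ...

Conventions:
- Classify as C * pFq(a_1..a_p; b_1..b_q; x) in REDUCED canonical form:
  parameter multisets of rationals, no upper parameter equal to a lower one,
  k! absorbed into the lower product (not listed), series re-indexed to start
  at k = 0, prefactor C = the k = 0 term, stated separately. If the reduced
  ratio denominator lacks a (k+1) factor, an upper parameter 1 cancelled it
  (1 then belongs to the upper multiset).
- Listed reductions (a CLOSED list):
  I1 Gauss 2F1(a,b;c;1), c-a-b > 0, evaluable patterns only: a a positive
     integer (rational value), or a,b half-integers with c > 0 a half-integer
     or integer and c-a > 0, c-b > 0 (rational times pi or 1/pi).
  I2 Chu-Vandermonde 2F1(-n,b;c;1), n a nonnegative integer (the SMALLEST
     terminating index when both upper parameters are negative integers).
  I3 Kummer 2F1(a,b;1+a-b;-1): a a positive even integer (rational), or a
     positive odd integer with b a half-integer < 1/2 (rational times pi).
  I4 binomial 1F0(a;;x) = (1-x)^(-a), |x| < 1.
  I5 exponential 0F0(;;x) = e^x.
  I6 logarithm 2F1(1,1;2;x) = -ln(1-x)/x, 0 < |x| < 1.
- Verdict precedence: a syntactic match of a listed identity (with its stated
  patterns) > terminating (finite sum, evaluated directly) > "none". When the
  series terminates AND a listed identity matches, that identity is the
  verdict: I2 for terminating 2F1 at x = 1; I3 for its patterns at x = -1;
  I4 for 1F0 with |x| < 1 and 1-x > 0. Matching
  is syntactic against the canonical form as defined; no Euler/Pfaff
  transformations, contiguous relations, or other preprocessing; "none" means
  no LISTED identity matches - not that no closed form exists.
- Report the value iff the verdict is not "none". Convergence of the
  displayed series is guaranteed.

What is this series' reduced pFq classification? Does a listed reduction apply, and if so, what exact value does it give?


At argument 1: a 2F1 with upper {5/9, 3}, lower {95/9}, scaled by C = 3/2. Verdict: Gauss's theorem (I1) applies (x = 1: the Gamma ratio telescopes since c-a-b = 7 > 0 and a = 3 in Z>0). Sum: 8041/4374.

First insight: t_0 being 3/2, the lower running product (C = 3/2, x = 1) is a rising factorial.
Ratio: r(k) = 1 * (k+5/9) (k+3) / [(k+95/9) (k+1)] - rational in k, leading ratio 1; with t_0 = 3/2, classification follows.


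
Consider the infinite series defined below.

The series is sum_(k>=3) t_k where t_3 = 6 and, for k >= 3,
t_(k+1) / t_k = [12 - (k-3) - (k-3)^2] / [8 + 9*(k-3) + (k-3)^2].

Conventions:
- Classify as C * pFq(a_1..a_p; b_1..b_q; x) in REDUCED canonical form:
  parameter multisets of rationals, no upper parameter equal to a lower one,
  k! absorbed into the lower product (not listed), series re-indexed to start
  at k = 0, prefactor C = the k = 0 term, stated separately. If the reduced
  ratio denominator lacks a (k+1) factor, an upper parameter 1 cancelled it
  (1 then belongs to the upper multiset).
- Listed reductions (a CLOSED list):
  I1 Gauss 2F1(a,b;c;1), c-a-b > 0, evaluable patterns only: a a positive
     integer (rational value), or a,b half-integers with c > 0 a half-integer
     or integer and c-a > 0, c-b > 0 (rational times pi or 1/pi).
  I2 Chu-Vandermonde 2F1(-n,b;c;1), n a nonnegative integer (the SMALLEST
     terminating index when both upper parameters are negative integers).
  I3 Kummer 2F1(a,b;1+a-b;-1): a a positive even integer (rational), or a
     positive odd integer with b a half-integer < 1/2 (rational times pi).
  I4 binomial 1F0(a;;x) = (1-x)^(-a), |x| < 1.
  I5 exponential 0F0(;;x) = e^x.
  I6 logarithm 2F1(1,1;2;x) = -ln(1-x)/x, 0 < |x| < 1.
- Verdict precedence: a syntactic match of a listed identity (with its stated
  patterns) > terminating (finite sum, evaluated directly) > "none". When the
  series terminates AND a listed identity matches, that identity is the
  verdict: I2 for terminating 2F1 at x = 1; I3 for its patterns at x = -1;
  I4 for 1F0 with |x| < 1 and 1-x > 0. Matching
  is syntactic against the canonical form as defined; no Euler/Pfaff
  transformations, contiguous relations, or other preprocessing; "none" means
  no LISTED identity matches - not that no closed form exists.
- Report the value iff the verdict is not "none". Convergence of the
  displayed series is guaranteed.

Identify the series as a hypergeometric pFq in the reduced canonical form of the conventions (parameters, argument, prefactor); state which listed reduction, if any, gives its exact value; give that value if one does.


With C = 6: the canonical form is 2F1(-3, 4; 8; -1). Verdict: Kummer's theorem (I3) applies (x = -1; c = 8 equals 1+a-b for upper {-3, 4}: listed pattern). Exact value: 21.

Key observation: from the first term 6: the expanded ratio factors over Q; prefactor 6, roots give parameters.
Term ratio: r(k) = (-1) * (k-3) (k+4) / [(k+8) (k+1)] - rational in k, leading ratio (-1); with t_0 = 6, classification follows.


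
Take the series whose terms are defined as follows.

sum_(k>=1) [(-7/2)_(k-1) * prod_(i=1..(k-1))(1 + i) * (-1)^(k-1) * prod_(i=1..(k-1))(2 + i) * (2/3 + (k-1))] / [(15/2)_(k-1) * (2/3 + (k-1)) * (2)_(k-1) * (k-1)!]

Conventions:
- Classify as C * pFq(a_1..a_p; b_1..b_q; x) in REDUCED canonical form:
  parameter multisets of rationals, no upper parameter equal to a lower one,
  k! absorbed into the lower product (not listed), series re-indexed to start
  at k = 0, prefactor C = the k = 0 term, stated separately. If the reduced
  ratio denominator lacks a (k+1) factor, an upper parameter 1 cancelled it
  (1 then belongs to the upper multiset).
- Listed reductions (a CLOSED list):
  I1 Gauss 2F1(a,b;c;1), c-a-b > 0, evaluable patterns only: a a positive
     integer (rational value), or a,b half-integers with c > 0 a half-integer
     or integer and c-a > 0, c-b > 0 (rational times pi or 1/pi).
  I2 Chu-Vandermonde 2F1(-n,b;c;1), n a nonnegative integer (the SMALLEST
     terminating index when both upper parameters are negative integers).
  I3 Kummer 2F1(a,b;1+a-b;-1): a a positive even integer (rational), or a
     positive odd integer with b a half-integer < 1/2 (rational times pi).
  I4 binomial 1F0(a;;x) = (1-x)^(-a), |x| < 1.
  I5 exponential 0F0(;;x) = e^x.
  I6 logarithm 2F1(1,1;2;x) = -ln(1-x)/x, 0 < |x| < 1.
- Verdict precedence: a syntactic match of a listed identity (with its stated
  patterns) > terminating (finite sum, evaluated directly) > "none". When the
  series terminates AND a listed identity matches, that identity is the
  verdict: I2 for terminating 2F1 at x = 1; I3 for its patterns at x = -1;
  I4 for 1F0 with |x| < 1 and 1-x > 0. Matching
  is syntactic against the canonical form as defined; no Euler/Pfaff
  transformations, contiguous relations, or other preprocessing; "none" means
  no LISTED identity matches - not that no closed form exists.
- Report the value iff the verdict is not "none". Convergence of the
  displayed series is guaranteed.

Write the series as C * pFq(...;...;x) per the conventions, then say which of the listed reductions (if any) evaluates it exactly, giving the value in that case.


The series (x = -1) is 2F1: upper {-7/2, 3}, lower {15/2}, prefactor 1. Verdict (x = -1): Kummer's theorem (I3) applies (x = -1; c = 15/2 equals 1+a-b for upper {-7/2, 3}: listed pattern). Value: (9009/8192) * pi.

Structural cue: x = (-1) and the running product (C = 1, x = -1) telescopes to a rising factorial.
Consecutive-term ratio: r(k) = (-1) * (k-7/2) (k+3) / [(k+15/2) (k+1)] - poly over poly, x = (-1) from leading terms; C = 1 at k = 0.


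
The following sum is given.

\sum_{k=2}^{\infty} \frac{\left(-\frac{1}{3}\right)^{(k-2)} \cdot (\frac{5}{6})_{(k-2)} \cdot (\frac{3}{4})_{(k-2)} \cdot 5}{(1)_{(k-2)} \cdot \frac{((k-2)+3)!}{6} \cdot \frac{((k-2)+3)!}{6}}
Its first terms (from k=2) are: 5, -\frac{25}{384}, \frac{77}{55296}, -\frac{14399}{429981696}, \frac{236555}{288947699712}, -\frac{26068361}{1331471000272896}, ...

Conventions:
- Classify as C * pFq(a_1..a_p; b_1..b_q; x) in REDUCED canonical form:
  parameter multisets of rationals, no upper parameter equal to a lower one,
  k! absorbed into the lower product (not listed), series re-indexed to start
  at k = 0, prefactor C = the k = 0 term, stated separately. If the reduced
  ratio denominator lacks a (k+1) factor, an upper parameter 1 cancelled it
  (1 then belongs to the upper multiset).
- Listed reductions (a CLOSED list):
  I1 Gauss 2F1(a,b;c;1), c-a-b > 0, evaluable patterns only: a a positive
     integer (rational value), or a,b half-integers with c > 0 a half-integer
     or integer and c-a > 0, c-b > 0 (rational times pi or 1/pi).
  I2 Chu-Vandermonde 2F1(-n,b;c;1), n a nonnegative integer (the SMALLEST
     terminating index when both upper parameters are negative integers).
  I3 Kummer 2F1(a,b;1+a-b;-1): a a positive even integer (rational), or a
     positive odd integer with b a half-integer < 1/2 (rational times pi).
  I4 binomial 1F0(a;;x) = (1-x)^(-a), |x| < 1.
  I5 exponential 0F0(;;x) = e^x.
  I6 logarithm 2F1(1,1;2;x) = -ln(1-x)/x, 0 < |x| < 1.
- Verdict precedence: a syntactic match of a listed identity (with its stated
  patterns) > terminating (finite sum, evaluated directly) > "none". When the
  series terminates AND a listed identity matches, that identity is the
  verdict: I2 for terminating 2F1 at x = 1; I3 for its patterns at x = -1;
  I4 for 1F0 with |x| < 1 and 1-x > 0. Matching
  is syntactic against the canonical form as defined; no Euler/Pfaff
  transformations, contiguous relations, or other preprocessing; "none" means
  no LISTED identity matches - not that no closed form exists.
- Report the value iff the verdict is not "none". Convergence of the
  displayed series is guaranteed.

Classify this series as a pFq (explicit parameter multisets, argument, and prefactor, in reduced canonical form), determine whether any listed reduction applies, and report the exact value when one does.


Prefactor 5, argument -\frac{1}{3}: 2F2 with upper {\frac{3}{4}, \frac{5}{6}} over lower {4, 4}. Verdict: none. A 2F2 with upper {\frac{3}{4}, \frac{5}{6}} fits none of I1-I6 at x = -\frac{1}{3}; the sum runs forever.

First insight: x = -\frac{1}{3} and the denominator's factorial ratio (C = 5, x = -1/3) is a lower Pochhammer.
Term ratio: r(k) = -\frac{1}{3} * (k+\frac{3}{4}) (k+\frac{5}{6}) / [(k+4) (k+4) (k+1)] - rational in k, leading ratio -\frac{1}{3}; with t_0 = 5, classification follows.


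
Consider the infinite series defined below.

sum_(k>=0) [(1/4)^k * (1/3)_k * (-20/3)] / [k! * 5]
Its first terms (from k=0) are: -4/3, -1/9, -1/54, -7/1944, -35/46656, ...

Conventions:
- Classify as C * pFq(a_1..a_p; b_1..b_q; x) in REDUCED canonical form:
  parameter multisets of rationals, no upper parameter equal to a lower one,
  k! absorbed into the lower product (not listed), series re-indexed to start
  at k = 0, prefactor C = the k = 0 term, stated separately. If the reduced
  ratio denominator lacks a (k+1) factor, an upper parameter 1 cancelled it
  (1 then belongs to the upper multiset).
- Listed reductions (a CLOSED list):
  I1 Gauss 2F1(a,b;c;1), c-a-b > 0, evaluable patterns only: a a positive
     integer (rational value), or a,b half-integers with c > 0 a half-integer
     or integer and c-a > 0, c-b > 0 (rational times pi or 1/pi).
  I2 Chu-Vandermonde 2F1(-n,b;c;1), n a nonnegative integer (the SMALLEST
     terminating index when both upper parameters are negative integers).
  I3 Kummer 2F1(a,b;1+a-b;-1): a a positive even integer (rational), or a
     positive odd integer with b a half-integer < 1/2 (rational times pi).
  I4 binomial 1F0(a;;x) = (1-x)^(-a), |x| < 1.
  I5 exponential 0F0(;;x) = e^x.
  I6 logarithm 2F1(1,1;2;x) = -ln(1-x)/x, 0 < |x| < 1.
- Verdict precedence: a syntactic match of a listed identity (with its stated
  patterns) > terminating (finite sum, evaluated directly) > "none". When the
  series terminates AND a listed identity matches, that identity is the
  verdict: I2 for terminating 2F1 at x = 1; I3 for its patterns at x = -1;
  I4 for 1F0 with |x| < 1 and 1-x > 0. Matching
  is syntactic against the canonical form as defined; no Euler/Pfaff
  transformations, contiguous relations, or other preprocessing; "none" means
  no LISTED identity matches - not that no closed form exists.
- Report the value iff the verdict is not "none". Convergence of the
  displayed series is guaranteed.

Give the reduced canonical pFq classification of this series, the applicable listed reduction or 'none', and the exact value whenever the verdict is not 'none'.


The tell: with t_0 = -4/3, the constant factors (C = -4/3) combine into one prefactor.
Consecutive-term ratio: r(k) = (1/4) * (k+1/3) / [(k+1)] - rational in k, leading ratio (1/4); with t_0 = -4/3, classification follows.

Prefactor -4/3, argument 1/4: 1F0 with upper {1/3} over lower {-}. Verdict (x = 1/4): binomial (I4) applies (the 1F0 binomial series: exponent -1/3, x = 1/4). Hence: (-4/3) * (3/4)^(-1/3).
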